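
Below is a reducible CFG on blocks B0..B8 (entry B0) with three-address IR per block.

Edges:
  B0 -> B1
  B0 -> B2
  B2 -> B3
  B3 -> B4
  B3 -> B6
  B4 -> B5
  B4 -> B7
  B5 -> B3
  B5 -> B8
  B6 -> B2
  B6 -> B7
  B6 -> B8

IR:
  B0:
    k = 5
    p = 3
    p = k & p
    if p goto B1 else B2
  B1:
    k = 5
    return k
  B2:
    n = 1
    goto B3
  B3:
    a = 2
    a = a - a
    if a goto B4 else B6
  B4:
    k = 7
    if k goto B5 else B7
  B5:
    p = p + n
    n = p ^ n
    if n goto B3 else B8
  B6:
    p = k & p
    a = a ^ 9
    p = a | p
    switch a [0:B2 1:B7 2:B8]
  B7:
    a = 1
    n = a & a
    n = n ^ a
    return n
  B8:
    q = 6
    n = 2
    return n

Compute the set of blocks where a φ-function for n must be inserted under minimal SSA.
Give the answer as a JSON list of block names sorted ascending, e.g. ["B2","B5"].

Answer: ["B2", "B3", "B8"]

Working:
idom tree: B1←B0 B2←B0 B3←B2 B4←B3 B5←B4 B6←B3 B7←B3 B8←B3
Dom at joins:
  B2: preds {B0,B6}: {B0} ∩ {B0,B2,B3,B6} = {B0}; idom=B0
  B3: preds {B2,B5}: {B0,B2} ∩ {B0,B2,B3,B4,B5} = {B0,B2}; idom=B2
  B7: preds {B4,B6}: {B0,B2,B3,B4} ∩ {B0,B2,B3,B6} = {B0,B2,B3}; idom=B3
  B8: preds {B5,B6}: {B0,B2,B3,B4,B5} ∩ {B0,B2,B3,B6} = {B0,B2,B3}; idom=B3

DF derivation:
  join B2 pred B0: · stop@B0
  join B2 pred B6: B6→B3→B2 stop@B0
  join B3 pred B2: · stop@B2
  join B3 pred B5: B5→B4→B3 stop@B2
  join B7 pred B4: B4 stop@B3
  join B7 pred B6: B6 stop@B3
  join B8 pred B5: B5→B4 stop@B3
  join B8 pred B6: B6 stop@B3
  DF(B0)=∅
  DF(B1)=∅
  DF(B2)={B2}
  DF(B3)={B2,B3}
  DF(B4)={B3,B7,B8}
  DF(B5)={B3,B8}
  DF(B6)={B2,B7,B8}
  DF(B7)=∅
  DF(B8)=∅

φ for n: defs {B2,B5,B7,B8}
  DF⁺ = {B2,B3,B8}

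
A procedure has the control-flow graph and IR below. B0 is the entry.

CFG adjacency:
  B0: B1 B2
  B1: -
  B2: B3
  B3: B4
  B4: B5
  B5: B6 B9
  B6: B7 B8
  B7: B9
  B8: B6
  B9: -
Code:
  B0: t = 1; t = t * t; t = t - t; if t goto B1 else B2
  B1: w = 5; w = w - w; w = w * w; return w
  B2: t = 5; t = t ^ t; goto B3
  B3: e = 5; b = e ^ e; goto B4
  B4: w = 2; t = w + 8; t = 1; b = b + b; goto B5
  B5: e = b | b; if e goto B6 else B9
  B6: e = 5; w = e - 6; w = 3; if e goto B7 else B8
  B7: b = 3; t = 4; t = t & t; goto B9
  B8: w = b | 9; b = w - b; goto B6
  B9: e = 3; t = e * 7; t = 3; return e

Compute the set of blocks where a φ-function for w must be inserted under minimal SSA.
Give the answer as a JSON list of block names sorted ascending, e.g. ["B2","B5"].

idom tree: B1←B0 B2←B0 B3←B2 B4←B3 B5←B4 B6←B5 B7←B6 B8←B6 B9←B5
Dom∩ at merges:
  B6: preds {B5,B8}: {B0,B2,B3,B4,B5} ∩ {B0,B2,B3,B4,B5,B6,B8} = {B0,B2,B3,B4,B5}; idom=B5
  B9: preds {B5,B7}: {B0,B2,B3,B4,B5} ∩ {B0,B2,B3,B4,B5,B6,B7} = {B0,B2,B3,B4,B5}; idom=B5

DF walk-up:
  B6←B5: walk · to B5
  B6←B8: walk B8→B6 to B5
  B9←B5: walk · to B5
  B9←B7: walk B7→B6 to B5
  DF(B0)=∅
  DF(B1)=∅
  DF(B2)=∅
  DF(B3)=∅
  DF(B4)=∅
  DF(B5)=∅
  DF(B6)={B6,B9}
  DF(B7)={B9}
  DF(B8)={B6}
  DF(B9)=∅

φ for w: defs {B1,B4,B6,B8}
  DF⁺ = {B6,B9}

Answer: ["B6", "B9"]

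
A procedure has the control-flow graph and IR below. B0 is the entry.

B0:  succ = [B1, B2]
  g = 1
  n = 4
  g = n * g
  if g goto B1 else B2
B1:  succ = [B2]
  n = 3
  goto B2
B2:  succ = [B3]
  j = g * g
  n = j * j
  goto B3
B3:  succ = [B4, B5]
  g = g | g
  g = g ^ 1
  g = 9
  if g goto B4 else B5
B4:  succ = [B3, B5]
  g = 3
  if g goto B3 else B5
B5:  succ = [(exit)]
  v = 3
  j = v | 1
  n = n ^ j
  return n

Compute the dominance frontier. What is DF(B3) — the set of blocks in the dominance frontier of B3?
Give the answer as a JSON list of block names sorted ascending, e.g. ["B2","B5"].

idom tree: B1←B0 B2←B0 B3←B2 B4←B3 B5←B3
Dom∩ at merges:
  B2: preds {B0,B1}: {B0} ∩ {B0,B1} = {B0}; idom=B0
  B3: preds {B2,B4}: {B0,B2} ∩ {B0,B2,B3,B4} = {B0,B2}; idom=B2
  B5: preds {B3,B4}: {B0,B2,B3} ∩ {B0,B2,B3,B4} = {B0,B2,B3}; idom=B3

DF walk-up:
  B2←B0: walk · to B0
  B2←B1: walk B1 to B0
  B3←B2: walk · to B2
  B3←B4: walk B4→B3 to B2
  B5←B3: walk · to B3
  B5←B4: walk B4 to B3
  B0: DF=∅
  B1: DF={B2}
  B2: DF=∅
  B3: DF={B3}
  B4: DF={B3,B5}
  B5: DF=∅

DF(B3) = ["B3"]

Answer: ["B3"]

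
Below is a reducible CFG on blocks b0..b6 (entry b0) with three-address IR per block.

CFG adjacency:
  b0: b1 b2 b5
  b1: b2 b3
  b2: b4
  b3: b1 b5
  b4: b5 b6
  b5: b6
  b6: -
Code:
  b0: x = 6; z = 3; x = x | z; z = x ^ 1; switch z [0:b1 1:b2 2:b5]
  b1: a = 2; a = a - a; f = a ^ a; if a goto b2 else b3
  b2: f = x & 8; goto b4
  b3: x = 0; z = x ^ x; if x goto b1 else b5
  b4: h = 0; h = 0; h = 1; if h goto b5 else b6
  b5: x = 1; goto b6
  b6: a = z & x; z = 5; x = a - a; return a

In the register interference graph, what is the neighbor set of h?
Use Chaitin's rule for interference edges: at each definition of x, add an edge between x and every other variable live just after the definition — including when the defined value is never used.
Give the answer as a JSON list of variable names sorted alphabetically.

Per-block:
  b0: {x,z} / ∅
  b1: {a,f} / ∅
  b2: {f} / {x}
  b3: {x,z} / ∅
  b4: {h} / ∅
  b5: {x} / ∅
  b6: {a,x,z} / {x,z}

Backward fixpoint:
  live b0: ∅→{x,z}
  live b1: {x,z}→{x,z}
  live b2: {x,z}→{x,z}
  live b3: ∅→{x,z}
  live b4: {x,z}→{x,z}
  live b5: {z}→{x,z}
  live b6: {x,z}→∅

Interfere edges:
  a↔{f,x,z}
  f↔{a,x,z}
  h↔{x,z}
  x↔{a,f,h,z}
  z↔{a,f,h,x}

N(h) = ["x", "z"]

Answer: ["x", "z"]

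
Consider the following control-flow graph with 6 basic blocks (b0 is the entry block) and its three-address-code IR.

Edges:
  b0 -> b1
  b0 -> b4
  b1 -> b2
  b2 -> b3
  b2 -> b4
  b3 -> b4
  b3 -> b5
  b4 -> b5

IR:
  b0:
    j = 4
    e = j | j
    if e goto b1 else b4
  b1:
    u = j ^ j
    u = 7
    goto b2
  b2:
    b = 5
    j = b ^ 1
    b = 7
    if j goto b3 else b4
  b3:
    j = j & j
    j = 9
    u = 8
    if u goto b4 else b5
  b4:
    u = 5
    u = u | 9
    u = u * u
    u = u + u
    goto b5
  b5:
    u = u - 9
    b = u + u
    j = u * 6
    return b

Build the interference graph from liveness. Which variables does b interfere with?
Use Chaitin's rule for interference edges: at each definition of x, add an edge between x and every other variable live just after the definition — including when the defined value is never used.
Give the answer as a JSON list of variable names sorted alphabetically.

Block summaries:
  b0: {e,j} / ∅
  b1: {u} / {j}
  b2: {b,j} / ∅
  b3: {j,u} / {j}
  b4: {u} / ∅
  b5: {b,j,u} / {u}

Liveness:
  b0 li=∅ lo={j}
  b1 li={j} lo=∅
  b2 li=∅ lo={j}
  b3 li={j} lo={u}
  b4 li=∅ lo={u}
  b5 li={u} lo=∅

Interfere edges:
  b↔{j,u}
  e↔{j}
  j↔{b,e}
  u↔{b}

N(b) = ["j", "u"]

Answer: ["j", "u"]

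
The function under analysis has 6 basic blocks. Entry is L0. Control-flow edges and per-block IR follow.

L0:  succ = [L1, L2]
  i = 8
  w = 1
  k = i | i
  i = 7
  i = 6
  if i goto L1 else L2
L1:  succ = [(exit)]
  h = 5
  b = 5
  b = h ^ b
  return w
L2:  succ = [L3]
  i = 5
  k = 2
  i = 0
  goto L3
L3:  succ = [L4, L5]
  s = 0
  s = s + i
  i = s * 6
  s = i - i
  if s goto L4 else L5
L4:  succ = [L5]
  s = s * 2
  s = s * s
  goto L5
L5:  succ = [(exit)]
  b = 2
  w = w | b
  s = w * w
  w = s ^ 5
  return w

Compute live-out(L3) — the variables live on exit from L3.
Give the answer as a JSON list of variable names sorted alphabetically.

Answer: ["s", "w"]

Analysis:
Per-block:
  L0: {i,k,w} / ∅
  L1: {b,h} / {w}
  L2: {i,k} / ∅
  L3: {i,s} / {i}
  L4: {s} / {s}
  L5: {b,s,w} / {w}

Live sets:
  L0 li=∅ lo={w}
  L1 li={w} lo=∅
  L2 li={w} lo={i,w}
  L3 li={i,w} lo={s,w}
  L4 li={s,w} lo={w}
  L5 li={w} lo=∅

live-out(L3) = ["s", "w"]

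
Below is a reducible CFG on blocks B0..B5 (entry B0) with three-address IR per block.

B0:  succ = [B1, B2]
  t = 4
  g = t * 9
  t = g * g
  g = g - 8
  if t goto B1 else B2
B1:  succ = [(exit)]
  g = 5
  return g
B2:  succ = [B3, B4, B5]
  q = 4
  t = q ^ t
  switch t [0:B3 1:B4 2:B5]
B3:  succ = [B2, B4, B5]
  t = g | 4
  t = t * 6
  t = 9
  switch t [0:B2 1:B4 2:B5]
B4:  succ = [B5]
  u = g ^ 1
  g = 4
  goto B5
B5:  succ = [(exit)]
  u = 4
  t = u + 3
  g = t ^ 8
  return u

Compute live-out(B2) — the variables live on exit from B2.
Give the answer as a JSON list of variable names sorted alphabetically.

Answer: ["g"]

Analysis:
Per-block:
  B0: {g,t} / ∅
  B1: {g} / ∅
  B2: {q,t} / {t}
  B3: {t} / {g}
  B4: {g,u} / {g}
  B5: {g,t,u} / ∅

Live sets:
  B0 li=∅ lo={g,t}
  B1 li=∅ lo=∅
  B2 li={g,t} lo={g}
  B3 li={g} lo={g,t}
  B4 li={g} lo=∅
  B5 li=∅ lo=∅

live-out(B2) = ["g"]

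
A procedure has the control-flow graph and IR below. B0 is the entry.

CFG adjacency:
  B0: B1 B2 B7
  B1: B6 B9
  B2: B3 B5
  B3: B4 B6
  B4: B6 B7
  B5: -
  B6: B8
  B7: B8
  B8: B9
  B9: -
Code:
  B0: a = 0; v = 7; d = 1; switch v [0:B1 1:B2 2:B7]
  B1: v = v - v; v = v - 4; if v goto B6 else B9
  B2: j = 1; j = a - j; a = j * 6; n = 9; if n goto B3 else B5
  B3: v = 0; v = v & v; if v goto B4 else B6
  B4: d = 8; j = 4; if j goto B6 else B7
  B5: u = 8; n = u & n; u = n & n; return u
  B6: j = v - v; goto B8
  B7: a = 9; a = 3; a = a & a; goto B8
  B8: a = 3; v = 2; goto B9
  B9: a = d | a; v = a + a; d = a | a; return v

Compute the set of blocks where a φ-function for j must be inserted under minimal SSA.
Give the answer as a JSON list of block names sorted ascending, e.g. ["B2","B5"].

idom tree: B1←B0 B2←B0 B3←B2 B4←B3 B5←B2 B6←B0 B7←B0 B8←B0 B9←B0
Dom∩ at merges:
  B6: preds {B1,B3,B4}: {B0,B1} ∩ {B0,B2,B3} ∩ {B0,B2,B3,B4} = {B0}; idom=B0
  B7: preds {B0,B4}: {B0} ∩ {B0,B2,B3,B4} = {B0}; idom=B0
  B8: preds {B6,B7}: {B0,B6} ∩ {B0,B7} = {B0}; idom=B0
  B9: preds {B1,B8}: {B0,B1} ∩ {B0,B8} = {B0}; idom=B0

DF derivation:
  join B6 pred B1: B1 stop@B0
  join B6 pred B3: B3→B2 stop@B0
  join B6 pred B4: B4→B3→B2 stop@B0
  join B7 pred B0: · stop@B0
  join B7 pred B4: B4→B3→B2 stop@B0
  join B8 pred B6: B6 stop@B0
  join B8 pred B7: B7 stop@B0
  join B9 pred B1: B1 stop@B0
  join B9 pred B8: B8 stop@B0
  DF(B0)=∅
  DF(B1)={B6,B9}
  DF(B2)={B6,B7}
  DF(B3)={B6,B7}
  DF(B4)={B6,B7}
  DF(B5)=∅
  DF(B6)={B8}
  DF(B7)={B8}
  DF(B8)={B9}
  DF(B9)=∅

φ for j: defs {B2,B4,B6}
  DF⁺ = {B6,B7,B8,B9}

Answer: ["B6", "B7", "B8", "B9"]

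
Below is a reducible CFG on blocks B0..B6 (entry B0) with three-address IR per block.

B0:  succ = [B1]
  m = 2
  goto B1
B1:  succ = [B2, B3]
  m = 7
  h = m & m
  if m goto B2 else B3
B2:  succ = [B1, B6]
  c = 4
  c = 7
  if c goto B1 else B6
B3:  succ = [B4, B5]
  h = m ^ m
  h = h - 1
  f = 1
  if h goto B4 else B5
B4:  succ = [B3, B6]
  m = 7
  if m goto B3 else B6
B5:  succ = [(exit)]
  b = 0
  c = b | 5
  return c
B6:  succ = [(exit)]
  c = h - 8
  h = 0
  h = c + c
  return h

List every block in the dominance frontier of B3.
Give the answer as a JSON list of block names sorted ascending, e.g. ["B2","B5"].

Answer: ["B3", "B6"]

Analysis:
idom tree: B1←B0 B2←B1 B3←B1 B4←B3 B5←B3 B6←B1
Dom∩ at merges:
  B1: preds {B0,B2}: {B0} ∩ {B0,B1,B2} = {B0}; idom=B0
  B3: preds {B1,B4}: {B0,B1} ∩ {B0,B1,B3,B4} = {B0,B1}; idom=B1
  B6: preds {B2,B4}: {B0,B1,B2} ∩ {B0,B1,B3,B4} = {B0,B1}; idom=B1

DF walk-up:
  join B1 pred B0: · stop@B0
  join B1 pred B2: B2→B1 stop@B0
  join B3 pred B1: · stop@B1
  join B3 pred B4: B4→B3 stop@B1
  join B6 pred B2: B2 stop@B1
  join B6 pred B4: B4→B3 stop@B1
  B0 → ∅
  B1 → {B1}
  B2 → {B1,B6}
  B3 → {B3,B6}
  B4 → {B3,B6}
  B5 → ∅
  B6 → ∅

DF(B3) = ["B3", "B6"]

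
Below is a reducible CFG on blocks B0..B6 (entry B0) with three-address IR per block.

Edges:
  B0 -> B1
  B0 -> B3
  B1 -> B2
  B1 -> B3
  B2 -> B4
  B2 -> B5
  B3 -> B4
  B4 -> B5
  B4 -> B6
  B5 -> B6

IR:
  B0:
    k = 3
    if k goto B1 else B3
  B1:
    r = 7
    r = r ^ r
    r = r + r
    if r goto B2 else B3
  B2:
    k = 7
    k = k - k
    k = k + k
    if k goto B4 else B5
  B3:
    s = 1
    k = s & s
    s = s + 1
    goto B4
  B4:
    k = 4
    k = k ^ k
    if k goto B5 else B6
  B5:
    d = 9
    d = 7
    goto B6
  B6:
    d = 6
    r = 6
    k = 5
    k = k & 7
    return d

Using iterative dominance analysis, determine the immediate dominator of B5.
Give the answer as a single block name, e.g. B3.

Answer: B0

Working:
idom tree: B1←B0 B2←B1 B3←B0 B4←B0 B5←B0 B6←B0
Join-block Dom:
  B3: preds {B0,B1}: {B0} ∩ {B0,B1} = {B0}; idom=B0
  B4: preds {B2,B3}: {B0,B1,B2} ∩ {B0,B3} = {B0}; idom=B0
  B5: preds {B2,B4}: {B0,B1,B2} ∩ {B0,B4} = {B0}; idom=B0
  B6: preds {B4,B5}: {B0,B4} ∩ {B0,B5} = {B0}; idom=B0

idom(B5) = B0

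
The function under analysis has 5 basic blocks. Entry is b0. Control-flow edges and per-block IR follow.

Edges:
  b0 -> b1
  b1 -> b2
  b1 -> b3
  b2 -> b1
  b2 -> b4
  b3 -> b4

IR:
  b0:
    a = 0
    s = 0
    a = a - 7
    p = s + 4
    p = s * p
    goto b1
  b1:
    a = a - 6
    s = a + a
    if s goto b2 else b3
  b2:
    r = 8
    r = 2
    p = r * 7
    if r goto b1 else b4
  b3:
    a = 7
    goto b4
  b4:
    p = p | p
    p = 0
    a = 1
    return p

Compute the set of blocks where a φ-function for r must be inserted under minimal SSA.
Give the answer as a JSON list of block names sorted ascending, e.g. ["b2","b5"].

Answer: ["b1", "b4"]

Working:
idom tree: b1←b0 b2←b1 b3←b1 b4←b1
Join-block Dom:
  b1: preds {b0,b2}: {b0} ∩ {b0,b1,b2} = {b0}; idom=b0
  b4: preds {b2,b3}: {b0,b1,b2} ∩ {b0,b1,b3} = {b0,b1}; idom=b1

DF derivation:
  b1←b0: walk · to b0
  b1←b2: walk b2→b1 to b0
  b4←b2: walk b2 to b1
  b4←b3: walk b3 to b1
  b0: DF=∅
  b1: DF={b1}
  b2: DF={b1,b4}
  b3: DF={b4}
  b4: DF=∅

φ for r: defs {b2}
  DF⁺ = {b1,b4}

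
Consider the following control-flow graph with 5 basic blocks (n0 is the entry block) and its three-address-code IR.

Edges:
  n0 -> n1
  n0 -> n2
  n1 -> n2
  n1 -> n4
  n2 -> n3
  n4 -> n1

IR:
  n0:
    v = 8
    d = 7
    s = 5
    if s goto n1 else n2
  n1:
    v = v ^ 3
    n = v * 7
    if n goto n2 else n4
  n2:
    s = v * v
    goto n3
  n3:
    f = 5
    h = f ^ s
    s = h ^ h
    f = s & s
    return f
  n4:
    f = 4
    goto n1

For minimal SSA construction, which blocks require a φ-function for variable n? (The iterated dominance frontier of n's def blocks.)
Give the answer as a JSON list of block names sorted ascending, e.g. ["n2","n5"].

Answer: ["n1", "n2"]

Analysis:
idom tree: n1←n0 n2←n0 n3←n2 n4←n1
Join-block Dom:
  n1: preds {n0,n4}: {n0} ∩ {n0,n1,n4} = {n0}; idom=n0
  n2: preds {n0,n1}: {n0} ∩ {n0,n1} = {n0}; idom=n0

Frontier:
  join n1 pred n0: · stop@n0
  join n1 pred n4: n4→n1 stop@n0
  join n2 pred n0: · stop@n0
  join n2 pred n1: n1 stop@n0
  n0: DF=∅
  n1: DF={n1,n2}
  n2: DF=∅
  n3: DF=∅
  n4: DF={n1}

φ for n: defs {n1}
  DF⁺ = {n1,n2}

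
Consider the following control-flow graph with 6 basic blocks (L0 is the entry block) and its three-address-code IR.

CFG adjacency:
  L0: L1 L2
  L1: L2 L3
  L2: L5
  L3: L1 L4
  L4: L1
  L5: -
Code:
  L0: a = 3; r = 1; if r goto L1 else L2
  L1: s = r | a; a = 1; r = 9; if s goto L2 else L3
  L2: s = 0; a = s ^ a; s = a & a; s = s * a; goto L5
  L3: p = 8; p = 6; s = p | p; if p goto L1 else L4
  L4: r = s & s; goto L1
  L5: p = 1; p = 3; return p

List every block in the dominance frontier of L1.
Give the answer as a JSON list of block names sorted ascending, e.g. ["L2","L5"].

Answer: ["L1", "L2"]

Derivation:
idom tree: L1←L0 L2←L0 L3←L1 L4←L3 L5←L2
Join-block Dom:
  L1: preds {L0,L3,L4}: {L0} ∩ {L0,L1,L3} ∩ {L0,L1,L3,L4} = {L0}; idom=L0
  L2: preds {L0,L1}: {L0} ∩ {L0,L1} = {L0}; idom=L0

DF derivation:
  L1←L0: walk · to L0
  L1←L3: walk L3→L1 to L0
  L1←L4: walk L4→L3→L1 to L0
  L2←L0: walk · to L0
  L2←L1: walk L1 to L0
  L0: DF=∅
  L1: DF={L1,L2}
  L2: DF=∅
  L3: DF={L1}
  L4: DF={L1}
  L5: DF=∅

DF(L1) = ["L1", "L2"]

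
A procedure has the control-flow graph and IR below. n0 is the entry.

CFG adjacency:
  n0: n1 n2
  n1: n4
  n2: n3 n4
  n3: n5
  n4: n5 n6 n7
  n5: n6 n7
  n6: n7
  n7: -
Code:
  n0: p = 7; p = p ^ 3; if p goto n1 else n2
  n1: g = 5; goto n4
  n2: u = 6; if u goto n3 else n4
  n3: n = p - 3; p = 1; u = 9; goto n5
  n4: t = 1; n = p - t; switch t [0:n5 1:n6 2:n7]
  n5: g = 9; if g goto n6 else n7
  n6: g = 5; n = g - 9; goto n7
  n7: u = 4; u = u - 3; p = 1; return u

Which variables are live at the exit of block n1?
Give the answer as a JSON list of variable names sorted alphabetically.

def/use:
  n0: def={p} ue=∅
  n1: def={g} ue=∅
  n2: def={u} ue=∅
  n3: def={n,p,u} ue={p}
  n4: def={n,t} ue={p}
  n5: def={g} ue=∅
  n6: def={g,n} ue=∅
  n7: def={p,u} ue=∅

Live sets:
  n0: in=∅ out={p}
  n1: in={p} out={p}
  n2: in={p} out={p}
  n3: in={p} out=∅
  n4: in={p} out=∅
  n5: in=∅ out=∅
  n6: in=∅ out=∅
  n7: in=∅ out=∅

live-out(n1) = ["p"]

Answer: ["p"]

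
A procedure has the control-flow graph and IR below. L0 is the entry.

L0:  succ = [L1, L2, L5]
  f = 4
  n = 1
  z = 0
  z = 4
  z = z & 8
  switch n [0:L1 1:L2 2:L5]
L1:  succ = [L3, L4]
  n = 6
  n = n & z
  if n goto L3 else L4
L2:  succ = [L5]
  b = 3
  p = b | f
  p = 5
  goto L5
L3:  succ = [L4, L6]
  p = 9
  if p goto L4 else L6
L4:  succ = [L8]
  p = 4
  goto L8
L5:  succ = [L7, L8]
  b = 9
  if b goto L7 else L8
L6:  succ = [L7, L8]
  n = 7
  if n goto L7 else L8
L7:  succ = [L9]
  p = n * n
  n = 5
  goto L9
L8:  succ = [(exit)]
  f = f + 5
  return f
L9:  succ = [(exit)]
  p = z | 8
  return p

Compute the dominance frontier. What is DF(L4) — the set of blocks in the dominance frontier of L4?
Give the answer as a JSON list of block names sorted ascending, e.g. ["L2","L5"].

idom tree: L1←L0 L2←L0 L3←L1 L4←L1 L5←L0 L6←L3 L7←L0 L8←L0 L9←L7
Join-block Dom:
  L4: preds {L1,L3}: {L0,L1} ∩ {L0,L1,L3} = {L0,L1}; idom=L1
  L5: preds {L0,L2}: {L0} ∩ {L0,L2} = {L0}; idom=L0
  L7: preds {L5,L6}: {L0,L5} ∩ {L0,L1,L3,L6} = {L0}; idom=L0
  L8: preds {L4,L5,L6}: {L0,L1,L4} ∩ {L0,L5} ∩ {L0,L1,L3,L6} = {L0}; idom=L0

DF derivation:
  join L4 pred L1: · stop@L1
  join L4 pred L3: L3 stop@L1
  join L5 pred L0: · stop@L0
  join L5 pred L2: L2 stop@L0
  join L7 pred L5: L5 stop@L0
  join L7 pred L6: L6→L3→L1 stop@L0
  join L8 pred L4: L4→L1 stop@L0
  join L8 pred L5: L5 stop@L0
  join L8 pred L6: L6→L3→L1 stop@L0
  L0 → ∅
  L1 → {L7,L8}
  L2 → {L5}
  L3 → {L4,L7,L8}
  L4 → {L8}
  L5 → {L7,L8}
  L6 → {L7,L8}
  L7 → ∅
  L8 → ∅
  L9 → ∅

DF(L4) = ["L8"]

Answer: ["L8"]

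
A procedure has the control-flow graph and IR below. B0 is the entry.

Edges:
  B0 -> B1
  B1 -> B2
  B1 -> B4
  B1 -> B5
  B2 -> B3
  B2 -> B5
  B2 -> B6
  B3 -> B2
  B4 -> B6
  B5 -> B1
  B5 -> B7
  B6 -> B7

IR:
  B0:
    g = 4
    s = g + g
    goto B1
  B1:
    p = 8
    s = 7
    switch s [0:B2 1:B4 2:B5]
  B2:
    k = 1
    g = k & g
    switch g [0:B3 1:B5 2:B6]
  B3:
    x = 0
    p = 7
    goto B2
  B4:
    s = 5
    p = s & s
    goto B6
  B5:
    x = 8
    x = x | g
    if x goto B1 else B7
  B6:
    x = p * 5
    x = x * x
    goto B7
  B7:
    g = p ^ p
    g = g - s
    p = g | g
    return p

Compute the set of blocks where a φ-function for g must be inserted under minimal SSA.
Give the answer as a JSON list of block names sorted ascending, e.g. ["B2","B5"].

Answer: ["B1", "B2", "B5", "B6", "B7"]

Derivation:
idom tree: B1←B0 B2←B1 B3←B2 B4←B1 B5←B1 B6←B1 B7←B1
Dom at joins:
  B1: preds {B0,B5}: {B0} ∩ {B0,B1,B5} = {B0}; idom=B0
  B2: preds {B1,B3}: {B0,B1} ∩ {B0,B1,B2,B3} = {B0,B1}; idom=B1
  B5: preds {B1,B2}: {B0,B1} ∩ {B0,B1,B2} = {B0,B1}; idom=B1
  B6: preds {B2,B4}: {B0,B1,B2} ∩ {B0,B1,B4} = {B0,B1}; idom=B1
  B7: preds {B5,B6}: {B0,B1,B5} ∩ {B0,B1,B6} = {B0,B1}; idom=B1

DF derivation:
  join B1 pred B0: · stop@B0
  join B1 pred B5: B5→B1 stop@B0
  join B2 pred B1: · stop@B1
  join B2 pred B3: B3→B2 stop@B1
  join B5 pred B1: · stop@B1
  join B5 pred B2: B2 stop@B1
  join B6 pred B2: B2 stop@B1
  join B6 pred B4: B4 stop@B1
  join B7 pred B5: B5 stop@B1
  join B7 pred B6: B6 stop@B1
  DF(B0)=∅
  DF(B1)={B1}
  DF(B2)={B2,B5,B6}
  DF(B3)={B2}
  DF(B4)={B6}
  DF(B5)={B1,B7}
  DF(B6)={B7}
  DF(B7)=∅

φ for g: defs {B0,B2,B7}
  DF⁺ = {B1,B2,B5,B6,B7}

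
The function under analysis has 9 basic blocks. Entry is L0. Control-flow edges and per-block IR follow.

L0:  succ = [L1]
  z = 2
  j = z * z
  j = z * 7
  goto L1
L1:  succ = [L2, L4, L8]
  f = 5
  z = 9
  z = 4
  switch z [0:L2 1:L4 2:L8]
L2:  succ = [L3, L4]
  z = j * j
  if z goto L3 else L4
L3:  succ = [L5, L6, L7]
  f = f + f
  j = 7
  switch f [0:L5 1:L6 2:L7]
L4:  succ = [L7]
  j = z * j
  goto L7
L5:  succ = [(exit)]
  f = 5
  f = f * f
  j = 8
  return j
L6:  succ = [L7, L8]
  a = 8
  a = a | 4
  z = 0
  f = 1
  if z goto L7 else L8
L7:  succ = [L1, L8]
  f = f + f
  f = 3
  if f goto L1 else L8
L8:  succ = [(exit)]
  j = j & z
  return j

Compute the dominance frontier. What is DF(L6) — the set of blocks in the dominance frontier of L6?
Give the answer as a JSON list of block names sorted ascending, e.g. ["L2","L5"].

idom tree: L1←L0 L2←L1 L3←L2 L4←L1 L5←L3 L6←L3 L7←L1 L8←L1
Dom∩ at merges:
  L1: preds {L0,L7}: {L0} ∩ {L0,L1,L7} = {L0}; idom=L0
  L4: preds {L1,L2}: {L0,L1} ∩ {L0,L1,L2} = {L0,L1}; idom=L1
  L7: preds {L3,L4,L6}: {L0,L1,L2,L3} ∩ {L0,L1,L4} ∩ {L0,L1,L2,L3,L6} = {L0,L1}; idom=L1
  L8: preds {L1,L6,L7}: {L0,L1} ∩ {L0,L1,L2,L3,L6} ∩ {L0,L1,L7} = {L0,L1}; idom=L1

DF walk-up:
  join L1 pred L0: · stop@L0
  join L1 pred L7: L7→L1 stop@L0
  join L4 pred L1: · stop@L1
  join L4 pred L2: L2 stop@L1
  join L7 pred L3: L3→L2 stop@L1
  join L7 pred L4: L4 stop@L1
  join L7 pred L6: L6→L3→L2 stop@L1
  join L8 pred L1: · stop@L1
  join L8 pred L6: L6→L3→L2 stop@L1
  join L8 pred L7: L7 stop@L1
  DF(L0)=∅
  DF(L1)={L1}
  DF(L2)={L4,L7,L8}
  DF(L3)={L7,L8}
  DF(L4)={L7}
  DF(L5)=∅
  DF(L6)={L7,L8}
  DF(L7)={L1,L8}
  DF(L8)=∅

DF(L6) = ["L7", "L8"]

Answer: ["L7", "L8"]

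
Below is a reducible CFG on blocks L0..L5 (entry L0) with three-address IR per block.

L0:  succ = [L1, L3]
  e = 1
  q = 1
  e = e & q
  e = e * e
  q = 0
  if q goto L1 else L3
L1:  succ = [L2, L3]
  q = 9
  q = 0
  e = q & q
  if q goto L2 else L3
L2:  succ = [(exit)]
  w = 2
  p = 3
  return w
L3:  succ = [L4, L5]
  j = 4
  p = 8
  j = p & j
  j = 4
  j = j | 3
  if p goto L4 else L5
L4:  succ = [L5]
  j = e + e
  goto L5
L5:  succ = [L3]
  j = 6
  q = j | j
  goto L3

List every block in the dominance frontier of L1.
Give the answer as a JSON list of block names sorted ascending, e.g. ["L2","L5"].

idom tree: L1←L0 L2←L1 L3←L0 L4←L3 L5←L3
Dom at joins:
  L3: preds {L0,L1,L5}: {L0} ∩ {L0,L1} ∩ {L0,L3,L5} = {L0}; idom=L0
  L5: preds {L3,L4}: {L0,L3} ∩ {L0,L3,L4} = {L0,L3}; idom=L3

DF derivation:
  L3←L0: walk · to L0
  L3←L1: walk L1 to L0
  L3←L5: walk L5→L3 to L0
  L5←L3: walk · to L3
  L5←L4: walk L4 to L3
  DF(L0)=∅
  DF(L1)={L3}
  DF(L2)=∅
  DF(L3)={L3}
  DF(L4)={L5}
  DF(L5)={L3}

DF(L1) = ["L3"]

Answer: ["L3"]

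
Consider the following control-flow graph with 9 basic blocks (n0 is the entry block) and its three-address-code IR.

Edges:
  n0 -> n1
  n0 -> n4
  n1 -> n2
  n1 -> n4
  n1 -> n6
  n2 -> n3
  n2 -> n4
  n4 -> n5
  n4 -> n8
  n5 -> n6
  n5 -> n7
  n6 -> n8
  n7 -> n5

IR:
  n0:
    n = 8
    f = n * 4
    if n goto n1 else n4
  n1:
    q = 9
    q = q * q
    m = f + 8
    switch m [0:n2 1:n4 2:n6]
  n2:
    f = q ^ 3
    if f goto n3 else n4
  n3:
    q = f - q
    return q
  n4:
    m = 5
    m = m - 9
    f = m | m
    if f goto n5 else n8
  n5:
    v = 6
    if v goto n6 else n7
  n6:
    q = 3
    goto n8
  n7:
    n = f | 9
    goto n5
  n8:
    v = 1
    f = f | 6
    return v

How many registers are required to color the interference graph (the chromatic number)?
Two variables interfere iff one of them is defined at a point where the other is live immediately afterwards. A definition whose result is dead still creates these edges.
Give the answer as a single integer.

Answer: 3

Working:
Per-block:
  n0: def={f,n} ue=∅
  n1: def={m,q} ue={f}
  n2: def={f} ue={q}
  n3: def={q} ue={f,q}
  n4: def={f,m} ue=∅
  n5: def={v} ue=∅
  n6: def={q} ue=∅
  n7: def={n} ue={f}
  n8: def={f,v} ue={f}

Liveness:
  n0 li=∅ lo={f}
  n1 li={f} lo={f,q}
  n2 li={q} lo={f,q}
  n3 li={f,q} lo=∅
  n4 li=∅ lo={f}
  n5 li={f} lo={f}
  n6 li={f} lo={f}
  n7 li={f} lo={f}
  n8 li={f} lo=∅

Conflict graph:
  f↔{m,n,q,v}
  m↔{f,q}
  n↔{f}
  q↔{f,m}
  v↔{f}

Chromatic number:
  {f,m,q} pairwise interfere (3-clique) ⇒ χ ≥ 3
  3-colouring: R0={f}  R1={m,n,v}  R2={q}
  χ = 3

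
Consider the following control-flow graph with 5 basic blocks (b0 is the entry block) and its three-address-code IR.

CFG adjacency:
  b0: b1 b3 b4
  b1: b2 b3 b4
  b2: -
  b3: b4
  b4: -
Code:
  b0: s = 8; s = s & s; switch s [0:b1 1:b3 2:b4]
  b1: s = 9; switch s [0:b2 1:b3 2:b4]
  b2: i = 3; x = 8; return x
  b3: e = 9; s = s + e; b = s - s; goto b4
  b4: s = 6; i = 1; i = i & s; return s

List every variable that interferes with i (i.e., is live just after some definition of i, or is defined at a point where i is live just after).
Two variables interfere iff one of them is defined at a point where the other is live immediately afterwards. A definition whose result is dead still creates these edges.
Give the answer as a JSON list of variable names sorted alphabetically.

Answer: ["s"]

Working:
def/use:
  b0: def={s} ue=∅
  b1: def={s} ue=∅
  b2: def={i,x} ue=∅
  b3: def={b,e,s} ue={s}
  b4: def={i,s} ue=∅

Liveness:
  b0: in=∅ out={s}
  b1: in=∅ out={s}
  b2: in=∅ out=∅
  b3: in={s} out=∅
  b4: in=∅ out=∅

Interfere edges:
  b↔∅
  e↔{s}
  i↔{s}
  s↔{e,i}
  x↔∅

N(i) = ["s"]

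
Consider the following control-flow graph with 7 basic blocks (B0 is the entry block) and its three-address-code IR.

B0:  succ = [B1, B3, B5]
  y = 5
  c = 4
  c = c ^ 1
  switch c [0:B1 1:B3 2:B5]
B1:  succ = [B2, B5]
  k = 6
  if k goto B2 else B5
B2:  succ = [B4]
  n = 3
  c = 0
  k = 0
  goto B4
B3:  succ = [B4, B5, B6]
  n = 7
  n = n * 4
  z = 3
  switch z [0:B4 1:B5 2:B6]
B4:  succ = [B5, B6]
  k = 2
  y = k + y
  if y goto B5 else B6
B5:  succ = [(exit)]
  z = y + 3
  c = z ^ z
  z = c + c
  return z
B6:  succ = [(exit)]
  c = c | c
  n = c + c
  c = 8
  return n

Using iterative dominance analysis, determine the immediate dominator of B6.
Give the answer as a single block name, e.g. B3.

idom tree: B1←B0 B2←B1 B3←B0 B4←B0 B5←B0 B6←B0
Dom at joins:
  B4: preds {B2,B3}: {B0,B1,B2} ∩ {B0,B3} = {B0}; idom=B0
  B5: preds {B0,B1,B3,B4}: {B0} ∩ {B0,B1} ∩ {B0,B3} ∩ {B0,B4} = {B0}; idom=B0
  B6: preds {B3,B4}: {B0,B3} ∩ {B0,B4} = {B0}; idom=B0

idom(B6) = B0

Answer: B0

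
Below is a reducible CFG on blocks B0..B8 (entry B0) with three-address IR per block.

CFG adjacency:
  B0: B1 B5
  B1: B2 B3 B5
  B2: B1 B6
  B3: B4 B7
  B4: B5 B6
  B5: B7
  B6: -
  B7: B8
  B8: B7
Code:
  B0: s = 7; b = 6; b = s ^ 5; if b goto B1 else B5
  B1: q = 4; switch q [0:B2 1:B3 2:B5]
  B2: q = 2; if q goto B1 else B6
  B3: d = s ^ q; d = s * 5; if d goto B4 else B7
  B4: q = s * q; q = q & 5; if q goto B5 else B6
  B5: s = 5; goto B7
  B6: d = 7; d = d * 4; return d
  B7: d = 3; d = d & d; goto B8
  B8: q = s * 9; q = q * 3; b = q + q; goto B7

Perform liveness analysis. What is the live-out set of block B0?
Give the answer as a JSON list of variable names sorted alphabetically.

Answer: ["s"]

Analysis:
Block summaries:
  B0: def={b,s} ue=∅
  B1: def={q} ue=∅
  B2: def={q} ue=∅
  B3: def={d} ue={q,s}
  B4: def={q} ue={q,s}
  B5: def={s} ue=∅
  B6: def={d} ue=∅
  B7: def={d} ue=∅
  B8: def={b,q} ue={s}

Live sets:
  B0 li=∅ lo={s}
  B1 li={s} lo={q,s}
  B2 li={s} lo={s}
  B3 li={q,s} lo={q,s}
  B4 li={q,s} lo=∅
  B5 li=∅ lo={s}
  B6 li=∅ lo=∅
  B7 li={s} lo={s}
  B8 li={s} lo={s}

live-out(B0) = ["s"]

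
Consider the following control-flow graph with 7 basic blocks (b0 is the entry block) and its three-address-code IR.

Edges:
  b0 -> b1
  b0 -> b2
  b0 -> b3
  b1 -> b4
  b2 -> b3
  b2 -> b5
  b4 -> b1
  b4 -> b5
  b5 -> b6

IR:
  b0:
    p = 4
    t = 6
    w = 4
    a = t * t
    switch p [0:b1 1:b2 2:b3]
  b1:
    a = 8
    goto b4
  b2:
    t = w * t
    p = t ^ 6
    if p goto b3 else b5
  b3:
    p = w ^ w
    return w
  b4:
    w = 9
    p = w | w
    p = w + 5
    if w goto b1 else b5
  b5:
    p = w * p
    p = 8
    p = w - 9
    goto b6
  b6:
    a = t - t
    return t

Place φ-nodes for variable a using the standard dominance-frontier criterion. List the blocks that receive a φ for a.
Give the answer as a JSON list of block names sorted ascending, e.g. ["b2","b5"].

Answer: ["b1", "b5"]

Derivation:
idom tree: b1←b0 b2←b0 b3←b0 b4←b1 b5←b0 b6←b5
Join-block Dom:
  b1: preds {b0,b4}: {b0} ∩ {b0,b1,b4} = {b0}; idom=b0
  b3: preds {b0,b2}: {b0} ∩ {b0,b2} = {b0}; idom=b0
  b5: preds {b2,b4}: {b0,b2} ∩ {b0,b1,b4} = {b0}; idom=b0

Frontier:
  b1←b0: walk · to b0
  b1←b4: walk b4→b1 to b0
  b3←b0: walk · to b0
  b3←b2: walk b2 to b0
  b5←b2: walk b2 to b0
  b5←b4: walk b4→b1 to b0
  b0: DF=∅
  b1: DF={b1,b5}
  b2: DF={b3,b5}
  b3: DF=∅
  b4: DF={b1,b5}
  b5: DF=∅
  b6: DF=∅

φ for a: defs {b0,b1,b6}
  DF⁺ = {b1,b5}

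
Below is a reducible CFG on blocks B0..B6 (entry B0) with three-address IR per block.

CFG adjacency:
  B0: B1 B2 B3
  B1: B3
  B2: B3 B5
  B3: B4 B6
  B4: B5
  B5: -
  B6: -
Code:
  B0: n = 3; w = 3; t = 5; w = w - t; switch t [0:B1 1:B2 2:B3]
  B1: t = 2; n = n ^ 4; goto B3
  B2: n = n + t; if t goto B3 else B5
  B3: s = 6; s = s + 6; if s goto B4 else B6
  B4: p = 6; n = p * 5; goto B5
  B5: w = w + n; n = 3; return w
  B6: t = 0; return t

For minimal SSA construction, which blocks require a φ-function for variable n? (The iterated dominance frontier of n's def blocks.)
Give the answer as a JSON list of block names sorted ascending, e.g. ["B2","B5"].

Answer: ["B3", "B5"]

Analysis:
idom tree: B1←B0 B2←B0 B3←B0 B4←B3 B5←B0 B6←B3
Dom∩ at merges:
  B3: preds {B0,B1,B2}: {B0} ∩ {B0,B1} ∩ {B0,B2} = {B0}; idom=B0
  B5: preds {B2,B4}: {B0,B2} ∩ {B0,B3,B4} = {B0}; idom=B0

DF walk-up:
  B3←B0: walk · to B0
  B3←B1: walk B1 to B0
  B3←B2: walk B2 to B0
  B5←B2: walk B2 to B0
  B5←B4: walk B4→B3 to B0
  B0: DF=∅
  B1: DF={B3}
  B2: DF={B3,B5}
  B3: DF={B5}
  B4: DF={B5}
  B5: DF=∅
  B6: DF=∅

φ for n: defs {B0,B1,B2,B4,B5}
  DF⁺ = {B3,B5}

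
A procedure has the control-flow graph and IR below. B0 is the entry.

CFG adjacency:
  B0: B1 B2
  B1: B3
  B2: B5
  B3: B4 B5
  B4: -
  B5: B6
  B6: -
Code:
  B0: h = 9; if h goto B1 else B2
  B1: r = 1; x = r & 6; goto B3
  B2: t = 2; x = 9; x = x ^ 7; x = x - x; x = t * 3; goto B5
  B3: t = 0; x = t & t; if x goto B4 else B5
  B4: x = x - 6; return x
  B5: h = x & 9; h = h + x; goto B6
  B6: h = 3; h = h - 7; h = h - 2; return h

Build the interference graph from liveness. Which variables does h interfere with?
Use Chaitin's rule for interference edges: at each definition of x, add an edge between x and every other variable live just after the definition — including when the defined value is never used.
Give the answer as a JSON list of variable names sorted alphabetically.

Answer: ["x"]

Analysis:
Block summaries:
  B0 def {h} use ∅
  B1 def {r,x} use ∅
  B2 def {t,x} use ∅
  B3 def {t,x} use ∅
  B4 def {x} use {x}
  B5 def {h} use {x}
  B6 def {h} use ∅

Backward fixpoint:
  live B0: ∅→∅
  live B1: ∅→∅
  live B2: ∅→{x}
  live B3: ∅→{x}
  live B4: {x}→∅
  live B5: {x}→∅
  live B6: ∅→∅

Conflict graph:
  h↔{x}
  r↔∅
  t↔{x}
  x↔{h,t}

N(h) = ["x"]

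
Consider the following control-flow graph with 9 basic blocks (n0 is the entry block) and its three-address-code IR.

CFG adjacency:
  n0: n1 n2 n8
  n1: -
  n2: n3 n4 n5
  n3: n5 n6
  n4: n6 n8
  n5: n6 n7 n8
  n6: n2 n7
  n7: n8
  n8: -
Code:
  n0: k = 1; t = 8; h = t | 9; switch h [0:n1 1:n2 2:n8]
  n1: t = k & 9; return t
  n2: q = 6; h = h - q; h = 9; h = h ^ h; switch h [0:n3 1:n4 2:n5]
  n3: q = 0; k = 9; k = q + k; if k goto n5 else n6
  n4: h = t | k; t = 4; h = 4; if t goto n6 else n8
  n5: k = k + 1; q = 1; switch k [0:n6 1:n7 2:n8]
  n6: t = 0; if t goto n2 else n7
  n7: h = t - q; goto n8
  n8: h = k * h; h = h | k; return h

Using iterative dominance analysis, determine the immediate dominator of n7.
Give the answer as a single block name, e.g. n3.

idom tree: n1←n0 n2←n0 n3←n2 n4←n2 n5←n2 n6←n2 n7←n2 n8←n0
Join-block Dom:
  n2: preds {n0,n6}: {n0} ∩ {n0,n2,n6} = {n0}; idom=n0
  n5: preds {n2,n3}: {n0,n2} ∩ {n0,n2,n3} = {n0,n2}; idom=n2
  n6: preds {n3,n4,n5}: {n0,n2,n3} ∩ {n0,n2,n4} ∩ {n0,n2,n5} = {n0,n2}; idom=n2
  n7: preds {n5,n6}: {n0,n2,n5} ∩ {n0,n2,n6} = {n0,n2}; idom=n2
  n8: preds {n0,n4,n5,n7}: {n0} ∩ {n0,n2,n4} ∩ {n0,n2,n5} ∩ {n0,n2,n7} = {n0}; idom=n0

idom(n7) = n2

Answer: n2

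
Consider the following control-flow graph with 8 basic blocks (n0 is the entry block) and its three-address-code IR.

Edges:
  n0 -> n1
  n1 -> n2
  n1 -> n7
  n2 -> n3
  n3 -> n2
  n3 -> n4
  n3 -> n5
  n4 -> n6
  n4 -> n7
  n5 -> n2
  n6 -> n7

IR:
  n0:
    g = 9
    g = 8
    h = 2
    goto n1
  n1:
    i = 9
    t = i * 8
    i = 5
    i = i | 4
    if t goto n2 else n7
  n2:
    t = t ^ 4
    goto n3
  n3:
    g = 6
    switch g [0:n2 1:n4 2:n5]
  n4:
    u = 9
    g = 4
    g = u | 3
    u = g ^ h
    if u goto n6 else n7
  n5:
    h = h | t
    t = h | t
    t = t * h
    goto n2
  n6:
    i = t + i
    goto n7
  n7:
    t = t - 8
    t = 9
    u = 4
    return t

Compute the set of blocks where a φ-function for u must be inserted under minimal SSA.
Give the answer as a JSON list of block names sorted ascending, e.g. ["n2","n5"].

idom tree: n1←n0 n2←n1 n3←n2 n4←n3 n5←n3 n6←n4 n7←n1
Join-block Dom:
  n2: preds {n1,n3,n5}: {n0,n1} ∩ {n0,n1,n2,n3} ∩ {n0,n1,n2,n3,n5} = {n0,n1}; idom=n1
  n7: preds {n1,n4,n6}: {n0,n1} ∩ {n0,n1,n2,n3,n4} ∩ {n0,n1,n2,n3,n4,n6} = {n0,n1}; idom=n1

DF walk-up:
  join n2 pred n1: · stop@n1
  join n2 pred n3: n3→n2 stop@n1
  join n2 pred n5: n5→n3→n2 stop@n1
  join n7 pred n1: · stop@n1
  join n7 pred n4: n4→n3→n2 stop@n1
  join n7 pred n6: n6→n4→n3→n2 stop@n1
  n0: DF=∅
  n1: DF=∅
  n2: DF={n2,n7}
  n3: DF={n2,n7}
  n4: DF={n7}
  n5: DF={n2}
  n6: DF={n7}
  n7: DF=∅

φ for u: defs {n4,n7}
  DF⁺ = {n7}

Answer: ["n7"]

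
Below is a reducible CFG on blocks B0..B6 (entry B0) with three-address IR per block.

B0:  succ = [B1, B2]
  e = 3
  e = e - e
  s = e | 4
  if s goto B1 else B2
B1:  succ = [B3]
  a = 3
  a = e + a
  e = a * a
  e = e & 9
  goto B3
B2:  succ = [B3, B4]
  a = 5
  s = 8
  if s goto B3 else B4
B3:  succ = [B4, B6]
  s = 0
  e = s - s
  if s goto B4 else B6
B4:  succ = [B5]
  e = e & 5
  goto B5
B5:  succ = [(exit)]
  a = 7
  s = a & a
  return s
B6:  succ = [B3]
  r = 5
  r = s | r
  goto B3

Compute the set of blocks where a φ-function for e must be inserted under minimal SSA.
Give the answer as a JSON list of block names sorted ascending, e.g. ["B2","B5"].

Answer: ["B3", "B4"]

Derivation:
idom tree: B1←B0 B2←B0 B3←B0 B4←B0 B5←B4 B6←B3
Dom at joins:
  B3: preds {B1,B2,B6}: {B0,B1} ∩ {B0,B2} ∩ {B0,B3,B6} = {B0}; idom=B0
  B4: preds {B2,B3}: {B0,B2} ∩ {B0,B3} = {B0}; idom=B0

DF derivation:
  B3←B1: walk B1 to B0
  B3←B2: walk B2 to B0
  B3←B6: walk B6→B3 to B0
  B4←B2: walk B2 to B0
  B4←B3: walk B3 to B0
  B0 → ∅
  B1 → {B3}
  B2 → {B3,B4}
  B3 → {B3,B4}
  B4 → ∅
  B5 → ∅
  B6 → {B3}

φ for e: defs {B0,B1,B3,B4}
  DF⁺ = {B3,B4}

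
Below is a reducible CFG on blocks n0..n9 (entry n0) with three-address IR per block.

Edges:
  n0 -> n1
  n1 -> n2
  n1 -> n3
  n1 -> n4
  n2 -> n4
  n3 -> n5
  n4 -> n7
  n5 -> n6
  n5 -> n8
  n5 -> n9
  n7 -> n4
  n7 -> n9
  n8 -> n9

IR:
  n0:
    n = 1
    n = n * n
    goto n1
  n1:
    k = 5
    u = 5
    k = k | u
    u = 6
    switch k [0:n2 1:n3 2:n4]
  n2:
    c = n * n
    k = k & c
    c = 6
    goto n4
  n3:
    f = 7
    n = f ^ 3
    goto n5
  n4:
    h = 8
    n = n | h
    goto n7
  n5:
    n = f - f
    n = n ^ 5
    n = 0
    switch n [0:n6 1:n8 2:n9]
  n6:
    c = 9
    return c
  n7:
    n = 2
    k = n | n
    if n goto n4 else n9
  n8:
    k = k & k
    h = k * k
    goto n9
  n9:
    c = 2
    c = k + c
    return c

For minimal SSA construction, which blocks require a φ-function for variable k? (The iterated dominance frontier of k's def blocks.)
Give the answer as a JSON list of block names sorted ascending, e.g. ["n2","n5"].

Answer: ["n4", "n9"]

Working:
idom tree: n1←n0 n2←n1 n3←n1 n4←n1 n5←n3 n6←n5 n7←n4 n8←n5 n9←n1
Dom∩ at merges:
  n4: preds {n1,n2,n7}: {n0,n1} ∩ {n0,n1,n2} ∩ {n0,n1,n4,n7} = {n0,n1}; idom=n1
  n9: preds {n5,n7,n8}: {n0,n1,n3,n5} ∩ {n0,n1,n4,n7} ∩ {n0,n1,n3,n5,n8} = {n0,n1}; idom=n1

DF derivation:
  join n4 pred n1: · stop@n1
  join n4 pred n2: n2 stop@n1
  join n4 pred n7: n7→n4 stop@n1
  join n9 pred n5: n5→n3 stop@n1
  join n9 pred n7: n7→n4 stop@n1
  join n9 pred n8: n8→n5→n3 stop@n1
  n0: DF=∅
  n1: DF=∅
  n2: DF={n4}
  n3: DF={n9}
  n4: DF={n4,n9}
  n5: DF={n9}
  n6: DF=∅
  n7: DF={n4,n9}
  n8: DF={n9}
  n9: DF=∅

φ for k: defs {n1,n2,n7,n8}
  DF⁺ = {n4,n9}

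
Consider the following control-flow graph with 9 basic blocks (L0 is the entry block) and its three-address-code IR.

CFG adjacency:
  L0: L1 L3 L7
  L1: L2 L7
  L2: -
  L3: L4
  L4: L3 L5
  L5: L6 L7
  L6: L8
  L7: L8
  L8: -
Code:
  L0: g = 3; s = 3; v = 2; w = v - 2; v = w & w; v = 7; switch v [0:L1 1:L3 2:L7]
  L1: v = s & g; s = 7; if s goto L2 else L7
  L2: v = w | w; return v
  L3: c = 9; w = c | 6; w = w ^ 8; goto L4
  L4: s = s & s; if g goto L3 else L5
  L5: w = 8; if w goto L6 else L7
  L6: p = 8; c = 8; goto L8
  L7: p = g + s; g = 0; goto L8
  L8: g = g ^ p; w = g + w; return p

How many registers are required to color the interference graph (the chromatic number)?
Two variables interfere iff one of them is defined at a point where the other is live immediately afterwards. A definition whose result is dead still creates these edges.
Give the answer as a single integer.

Answer: 4

Analysis:
Per-block:
  L0: {g,s,v,w} / ∅
  L1: {s,v} / {g,s}
  L2: {v} / {w}
  L3: {c,w} / ∅
  L4: {s} / {g,s}
  L5: {w} / ∅
  L6: {c,p} / ∅
  L7: {g,p} / {g,s}
  L8: {g,w} / {g,p,w}

Liveness:
  L0: in=∅ out={g,s,w}
  L1: in={g,s,w} out={g,s,w}
  L2: in={w} out=∅
  L3: in={g,s} out={g,s}
  L4: in={g,s} out={g,s}
  L5: in={g,s} out={g,s,w}
  L6: in={g,w} out={g,p,w}
  L7: in={g,s,w} out={g,p,w}
  L8: in={g,p,w} out=∅

Interfere edges:
  c — {g,p,s,w}
  g — {c,p,s,v,w}
  p — {c,g,w}
  s — {c,g,v,w}
  v — {g,s,w}
  w — {c,g,p,s,v}

Colouring:
  clique {c,g,p,w} ⇒ need ≥ 4
  4-colouring: R0={g}  R1={w}  R2={c,v}  R3={p,s}
  χ = 4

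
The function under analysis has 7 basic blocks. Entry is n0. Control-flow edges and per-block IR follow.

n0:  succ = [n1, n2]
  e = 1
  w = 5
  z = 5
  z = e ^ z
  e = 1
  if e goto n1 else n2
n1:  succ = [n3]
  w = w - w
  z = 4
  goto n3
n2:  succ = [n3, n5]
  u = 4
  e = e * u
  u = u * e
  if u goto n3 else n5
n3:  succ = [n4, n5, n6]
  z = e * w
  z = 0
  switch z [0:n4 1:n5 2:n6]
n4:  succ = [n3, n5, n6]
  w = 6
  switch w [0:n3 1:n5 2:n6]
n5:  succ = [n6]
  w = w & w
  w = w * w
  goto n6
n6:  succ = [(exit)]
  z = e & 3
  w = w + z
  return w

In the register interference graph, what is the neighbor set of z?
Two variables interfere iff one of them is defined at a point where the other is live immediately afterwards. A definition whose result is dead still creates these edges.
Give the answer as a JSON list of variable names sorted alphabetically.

Answer: ["e", "w"]

Derivation:
def/use:
  n0 def {e,w,z} use ∅
  n1 def {w,z} use {w}
  n2 def {e,u} use {e}
  n3 def {z} use {e,w}
  n4 def {w} use ∅
  n5 def {w} use {w}
  n6 def {w,z} use {e,w}

Live sets:
  n0: in=∅ out={e,w}
  n1: in={e,w} out={e,w}
  n2: in={e,w} out={e,w}
  n3: in={e,w} out={e,w}
  n4: in={e} out={e,w}
  n5: in={e,w} out={e,w}
  n6: in={e,w} out=∅

Conflict graph:
  e — {u,w,z}
  u — {e,w}
  w — {e,u,z}
  z — {e,w}

N(z) = ["e", "w"]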